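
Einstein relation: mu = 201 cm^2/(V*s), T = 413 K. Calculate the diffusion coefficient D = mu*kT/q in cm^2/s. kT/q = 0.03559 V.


Step 1: D = mu * (kT/q)
Step 2: D = 201 * 0.03559
Step 3: D = 7.15 cm^2/s

7.15


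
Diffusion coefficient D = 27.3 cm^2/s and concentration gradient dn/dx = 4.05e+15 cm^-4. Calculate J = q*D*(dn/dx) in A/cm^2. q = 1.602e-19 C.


Step 1: J = q * D * (dn/dx)
Step 2: J = 1.602e-19 * 27.3 * 4.05e+15
Step 3: J = 1.77e-02 A/cm^2

1.77e-02


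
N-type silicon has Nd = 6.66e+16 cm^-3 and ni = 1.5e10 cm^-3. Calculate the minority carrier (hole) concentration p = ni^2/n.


Step 1: Since Nd >> ni, n ≈ Nd = 6.66e+16 cm^-3
Step 2: p = ni^2 / n = (1.5e10)^2 / 6.66e+16
Step 3: p = 2.25e20 / 6.66e+16 = 3.38e+03 cm^-3

3.38e+03


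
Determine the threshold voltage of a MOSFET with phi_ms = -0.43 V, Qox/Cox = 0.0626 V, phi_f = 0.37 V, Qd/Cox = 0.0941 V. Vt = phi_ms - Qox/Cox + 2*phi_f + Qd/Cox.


Step 1: Vt = phi_ms - Qox/Cox + 2*phi_f + Qd/Cox
Step 2: Vt = -0.43 - 0.0626 + 2*0.37 + 0.0941
Step 3: Vt = -0.43 - 0.0626 + 0.74 + 0.0941
Step 4: Vt = 0.3415 V

0.3415


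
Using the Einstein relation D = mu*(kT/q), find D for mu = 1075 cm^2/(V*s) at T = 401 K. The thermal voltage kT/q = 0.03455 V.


Step 1: D = mu * (kT/q)
Step 2: D = 1075 * 0.03455
Step 3: D = 37.14 cm^2/s

37.14


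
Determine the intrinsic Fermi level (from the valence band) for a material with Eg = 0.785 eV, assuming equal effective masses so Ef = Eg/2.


Step 1: For an intrinsic semiconductor, the Fermi level sits at midgap.
Step 2: Ef = Eg / 2 = 0.785 / 2 = 0.3925 eV

0.3925


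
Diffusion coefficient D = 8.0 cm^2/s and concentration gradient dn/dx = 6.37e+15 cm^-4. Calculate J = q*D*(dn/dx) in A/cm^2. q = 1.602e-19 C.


Step 1: J = q * D * (dn/dx)
Step 2: J = 1.602e-19 * 8.0 * 6.37e+15
Step 3: J = 8.16e-03 A/cm^2

8.16e-03


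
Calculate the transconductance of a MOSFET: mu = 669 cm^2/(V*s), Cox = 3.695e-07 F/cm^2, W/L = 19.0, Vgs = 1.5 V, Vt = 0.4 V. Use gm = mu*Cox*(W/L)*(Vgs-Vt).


Step 1: Vov = Vgs - Vt = 1.5 - 0.4 = 1.1 V
Step 2: gm = mu * Cox * (W/L) * Vov
Step 3: gm = 669 * 3.695e-07 * 19.0 * 1.1 = 5.17e-03 S

5.17e-03


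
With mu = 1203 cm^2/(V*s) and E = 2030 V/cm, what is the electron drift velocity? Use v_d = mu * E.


Step 1: v_d = mu * E
Step 2: v_d = 1203 * 2030 = 2442090
Step 3: v_d = 2.44e+06 cm/s

2.44e+06


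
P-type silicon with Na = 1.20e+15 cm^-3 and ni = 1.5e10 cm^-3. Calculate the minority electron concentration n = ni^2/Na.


Step 1: Majority hole concentration p ≈ Na = 1.20e+15 cm^-3
Step 2: n = ni^2 / Na = (1.5e10)^2 / 1.20e+15
Step 3: n = 1.88e+05 cm^-3

1.88e+05


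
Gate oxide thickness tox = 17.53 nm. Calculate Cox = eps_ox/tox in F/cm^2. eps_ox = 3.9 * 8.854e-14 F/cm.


Step 1: eps_ox = 3.9 * 8.854e-14 = 3.45306e-13 F/cm
Step 2: tox in cm = 17.53 nm * 1e-7 = 1.7530e-06 cm
Step 3: Cox = 3.45306e-13 / 1.7530e-06 = 1.97e-07 F/cm^2

1.97e-07


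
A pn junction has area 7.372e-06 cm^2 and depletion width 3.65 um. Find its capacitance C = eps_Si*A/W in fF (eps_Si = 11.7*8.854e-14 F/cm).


Step 1: eps_Si = 11.7 * 8.854e-14 = 1.035918e-12 F/cm
Step 2: W in cm = 3.65 * 1e-4 = 3.65e-04 cm
Step 3: C = 1.035918e-12 * 7.372e-06 / 3.65e-04 = 2.092271e-14 F
Step 4: C = 20.92 fF

20.92


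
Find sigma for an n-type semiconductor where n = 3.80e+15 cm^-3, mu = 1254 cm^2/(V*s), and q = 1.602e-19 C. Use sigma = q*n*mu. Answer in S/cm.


Step 1: sigma = q * n * mu
Step 2: sigma = 1.602e-19 * 3.80e+15 * 1254
Step 3: sigma = 7.634e-01 S/cm

7.634e-01


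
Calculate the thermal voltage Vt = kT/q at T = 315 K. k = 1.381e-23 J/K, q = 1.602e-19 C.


Step 1: kT = 1.381e-23 * 315 = 4.35015e-21 J
Step 2: Vt = kT/q = 4.35015e-21 / 1.602e-19
Step 3: Vt = 0.02715 V

0.02715


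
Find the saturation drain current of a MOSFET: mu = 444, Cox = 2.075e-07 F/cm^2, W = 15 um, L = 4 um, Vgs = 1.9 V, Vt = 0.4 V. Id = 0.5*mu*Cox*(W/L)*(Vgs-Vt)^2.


Step 1: Overdrive voltage Vov = Vgs - Vt = 1.9 - 0.4 = 1.5 V
Step 2: W/L = 15/4 = 3.75
Step 3: Id = 0.5 * 444 * 2.075e-07 * 3.75 * 1.5^2
Step 4: Id = 3.89e-04 A

3.89e-04


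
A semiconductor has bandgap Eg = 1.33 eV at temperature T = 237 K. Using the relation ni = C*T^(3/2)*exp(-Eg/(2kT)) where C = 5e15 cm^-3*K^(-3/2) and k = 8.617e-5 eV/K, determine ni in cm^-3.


Step 1: Compute kT = 8.617e-5 * 237 = 0.02042229 eV
Step 2: Exponent = -Eg/(2kT) = -1.33/(2*0.02042229) = -32.56246
Step 3: T^(3/2) = 237^1.5 = 3648.57
Step 4: ni = 5e15 * 3648.57 * exp(-32.56246) = 1.32e+05 cm^-3

1.32e+05


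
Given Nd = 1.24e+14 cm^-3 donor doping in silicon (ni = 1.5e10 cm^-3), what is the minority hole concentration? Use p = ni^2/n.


Step 1: Since Nd >> ni, n ≈ Nd = 1.24e+14 cm^-3
Step 2: p = ni^2 / n = (1.5e10)^2 / 1.24e+14
Step 3: p = 2.25e20 / 1.24e+14 = 1.81e+06 cm^-3

1.81e+06


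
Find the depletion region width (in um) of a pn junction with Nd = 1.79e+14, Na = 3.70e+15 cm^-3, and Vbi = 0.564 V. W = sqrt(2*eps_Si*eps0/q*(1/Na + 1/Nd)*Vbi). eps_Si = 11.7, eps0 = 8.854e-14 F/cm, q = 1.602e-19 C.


Step 1: 1/Na + 1/Nd = 1/3.70e+15 + 1/1.79e+14 = 5.85686e-15
Step 2: 2*eps*eps0/q = 2*11.7*8.854e-14/1.602e-19 = 1.293281e+07
Step 3: W^2 = 1.293281e+07 * 5.85686e-15 * 0.564 = 4.27206e-08
Step 4: W = sqrt(4.27206e-08) = 2.067e-04 cm = 2.067 um

2.067


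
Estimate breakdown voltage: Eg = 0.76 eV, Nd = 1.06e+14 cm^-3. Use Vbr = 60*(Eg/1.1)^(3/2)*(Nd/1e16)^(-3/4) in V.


Step 1: Eg/1.1 = 0.76/1.1 = 0.690909
Step 2: (Eg/1.1)^1.5 = 0.690909^1.5 = 0.574290
Step 3: (Nd/1e16)^(-0.75) = (0.0106)^(-0.75) = 30.270570
Step 4: Vbr = 60 * 0.574290 * 30.270570 = 1043.0 V

1043.0


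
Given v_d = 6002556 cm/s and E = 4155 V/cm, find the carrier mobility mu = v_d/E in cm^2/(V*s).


Step 1: mu = v_d / E
Step 2: mu = 6002556 / 4155
Step 3: mu = 1444.66 cm^2/(V*s)

1444.66


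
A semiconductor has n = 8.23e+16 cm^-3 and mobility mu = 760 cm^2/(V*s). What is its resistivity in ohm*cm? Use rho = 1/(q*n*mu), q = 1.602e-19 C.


Step 1: sigma = q * n * mu = 1.602e-19 * 8.23e+16 * 760 = 1.00202e+01 S/cm
Step 2: rho = 1 / sigma = 1 / 1.00202e+01 = 0.0998 ohm*cm

0.0998


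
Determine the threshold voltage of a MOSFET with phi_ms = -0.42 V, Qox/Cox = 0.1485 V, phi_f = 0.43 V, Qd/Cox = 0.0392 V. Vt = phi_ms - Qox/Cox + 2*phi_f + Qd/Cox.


Step 1: Vt = phi_ms - Qox/Cox + 2*phi_f + Qd/Cox
Step 2: Vt = -0.42 - 0.1485 + 2*0.43 + 0.0392
Step 3: Vt = -0.42 - 0.1485 + 0.86 + 0.0392
Step 4: Vt = 0.3307 V

0.3307


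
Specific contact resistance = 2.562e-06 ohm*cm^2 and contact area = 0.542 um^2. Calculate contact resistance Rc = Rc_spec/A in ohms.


Step 1: Convert area to cm^2: 0.542 um^2 = 5.4200e-09 cm^2
Step 2: Rc = Rc_spec / A = 2.562e-06 / 5.4200e-09
Step 3: Rc = 4.73e+02 ohms

4.73e+02


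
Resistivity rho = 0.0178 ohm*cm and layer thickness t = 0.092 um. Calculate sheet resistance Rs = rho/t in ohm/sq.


Step 1: Convert thickness to cm: t = 0.092 um = 9.2000e-06 cm
Step 2: Rs = rho / t = 0.0178 / 9.2000e-06
Step 3: Rs = 1934.8 ohm/sq

1934.8


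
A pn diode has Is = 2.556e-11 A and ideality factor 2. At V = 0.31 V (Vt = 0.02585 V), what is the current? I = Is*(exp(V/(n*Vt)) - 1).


Step 1: V/(n*Vt) = 0.31/(2*0.02585) = 5.9961
Step 2: exp(5.9961) = 4.0186e+02
Step 3: I = 2.556e-11 * (4.0186e+02 - 1) = 1.02e-08 A

1.02e-08


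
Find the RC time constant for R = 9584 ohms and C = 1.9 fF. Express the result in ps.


Step 1: tau = R * C
Step 2: tau = 9584 * 1.9 fF = 9584 * 1.9e-15 F
Step 3: tau = 1.82096e-11 s = 18.2096 ps

18.2096


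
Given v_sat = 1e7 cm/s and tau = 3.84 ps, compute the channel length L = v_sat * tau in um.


Step 1: tau in seconds = 3.84 ps * 1e-12 = 3.8400e-12 s
Step 2: L = v_sat * tau = 1e7 * 3.8400e-12 = 3.8400e-05 cm
Step 3: L in um = 3.8400e-05 * 1e4 = 0.384 um

0.384


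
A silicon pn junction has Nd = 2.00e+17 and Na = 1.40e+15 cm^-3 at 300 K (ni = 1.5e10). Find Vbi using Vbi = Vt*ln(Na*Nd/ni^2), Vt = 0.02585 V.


Step 1: Compute Na*Nd/ni^2 = 1.40e+15 * 2.00e+17 / (1.5e10)^2 = 1.2444e+12
Step 2: ln(1.2444e+12) = 27.8497
Step 3: Vbi = 0.02585 * 27.8497 = 0.72 V

0.72


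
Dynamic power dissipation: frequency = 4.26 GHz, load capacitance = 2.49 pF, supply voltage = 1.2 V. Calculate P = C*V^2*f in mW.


Step 1: V^2 = 1.2^2 = 1.44 V^2
Step 2: P = C*V^2*f = 2.49e-12 F * 1.44 * 4.26e9 Hz
Step 3: P = 1.5274656e-02 W
Step 4: P = 15.275 mW

15.275


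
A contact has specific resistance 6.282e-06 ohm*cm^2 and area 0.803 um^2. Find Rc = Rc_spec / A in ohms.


Step 1: Convert area to cm^2: 0.803 um^2 = 8.0300e-09 cm^2
Step 2: Rc = Rc_spec / A = 6.282e-06 / 8.0300e-09
Step 3: Rc = 7.82e+02 ohms

7.82e+02


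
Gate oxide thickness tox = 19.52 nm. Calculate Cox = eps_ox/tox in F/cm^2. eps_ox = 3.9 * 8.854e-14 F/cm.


Step 1: eps_ox = 3.9 * 8.854e-14 = 3.45306e-13 F/cm
Step 2: tox in cm = 19.52 nm * 1e-7 = 1.9520e-06 cm
Step 3: Cox = 3.45306e-13 / 1.9520e-06 = 1.77e-07 F/cm^2

1.77e-07


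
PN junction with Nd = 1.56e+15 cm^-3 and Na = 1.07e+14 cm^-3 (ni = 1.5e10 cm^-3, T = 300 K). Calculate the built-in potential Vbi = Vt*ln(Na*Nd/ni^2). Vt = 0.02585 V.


Step 1: Compute Na*Nd/ni^2 = 1.07e+14 * 1.56e+15 / (1.5e10)^2 = 7.4187e+08
Step 2: ln(7.4187e+08) = 20.4247
Step 3: Vbi = 0.02585 * 20.4247 = 0.528 V

0.528


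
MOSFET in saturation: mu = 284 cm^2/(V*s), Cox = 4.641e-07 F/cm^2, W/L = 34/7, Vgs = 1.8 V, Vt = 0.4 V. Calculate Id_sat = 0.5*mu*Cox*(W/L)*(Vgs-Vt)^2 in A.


Step 1: Overdrive voltage Vov = Vgs - Vt = 1.8 - 0.4 = 1.4 V
Step 2: W/L = 34/7 = 4.85714
Step 3: Id = 0.5 * 284 * 4.641e-07 * 4.85714 * 1.4^2
Step 4: Id = 6.27e-04 A

6.27e-04


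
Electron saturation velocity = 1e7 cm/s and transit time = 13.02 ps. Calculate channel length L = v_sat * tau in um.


Step 1: tau in seconds = 13.02 ps * 1e-12 = 1.3020e-11 s
Step 2: L = v_sat * tau = 1e7 * 1.3020e-11 = 1.3020e-04 cm
Step 3: L in um = 1.3020e-04 * 1e4 = 1.302 um

1.302


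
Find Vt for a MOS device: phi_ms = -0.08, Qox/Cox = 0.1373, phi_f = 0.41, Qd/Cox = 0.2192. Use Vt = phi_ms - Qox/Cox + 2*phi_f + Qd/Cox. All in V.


Step 1: Vt = phi_ms - Qox/Cox + 2*phi_f + Qd/Cox
Step 2: Vt = -0.08 - 0.1373 + 2*0.41 + 0.2192
Step 3: Vt = -0.08 - 0.1373 + 0.82 + 0.2192
Step 4: Vt = 0.8219 V

0.8219


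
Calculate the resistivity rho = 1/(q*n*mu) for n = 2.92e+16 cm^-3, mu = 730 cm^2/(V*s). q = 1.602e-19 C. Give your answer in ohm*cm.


Step 1: sigma = q * n * mu = 1.602e-19 * 2.92e+16 * 730 = 3.41482e+00 S/cm
Step 2: rho = 1 / sigma = 1 / 3.41482e+00 = 0.2928 ohm*cm

0.2928


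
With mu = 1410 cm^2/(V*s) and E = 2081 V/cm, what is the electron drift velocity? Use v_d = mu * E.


Step 1: v_d = mu * E
Step 2: v_d = 1410 * 2081 = 2934210
Step 3: v_d = 2.93e+06 cm/s

2.93e+06


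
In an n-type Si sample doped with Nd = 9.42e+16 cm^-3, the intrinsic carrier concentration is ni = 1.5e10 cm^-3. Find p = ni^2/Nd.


Step 1: Since Nd >> ni, n ≈ Nd = 9.42e+16 cm^-3
Step 2: p = ni^2 / n = (1.5e10)^2 / 9.42e+16
Step 3: p = 2.25e20 / 9.42e+16 = 2.39e+03 cm^-3

2.39e+03


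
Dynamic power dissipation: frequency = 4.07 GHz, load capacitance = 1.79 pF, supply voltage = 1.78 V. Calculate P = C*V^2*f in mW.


Step 1: V^2 = 1.78^2 = 3.1684 V^2
Step 2: P = C*V^2*f = 1.79e-12 F * 3.1684 * 4.07e9 Hz
Step 3: P = 2.308274452e-02 W
Step 4: P = 23.083 mW

23.083


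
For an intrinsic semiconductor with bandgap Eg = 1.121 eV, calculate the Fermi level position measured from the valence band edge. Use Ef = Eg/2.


Step 1: For an intrinsic semiconductor, the Fermi level sits at midgap.
Step 2: Ef = Eg / 2 = 1.121 / 2 = 0.5605 eV

0.5605


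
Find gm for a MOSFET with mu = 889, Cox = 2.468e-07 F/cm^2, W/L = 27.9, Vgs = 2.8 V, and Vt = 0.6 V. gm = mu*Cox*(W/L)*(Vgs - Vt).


Step 1: Vov = Vgs - Vt = 2.8 - 0.6 = 2.2 V
Step 2: gm = mu * Cox * (W/L) * Vov
Step 3: gm = 889 * 2.468e-07 * 27.9 * 2.2 = 1.35e-02 S

1.35e-02


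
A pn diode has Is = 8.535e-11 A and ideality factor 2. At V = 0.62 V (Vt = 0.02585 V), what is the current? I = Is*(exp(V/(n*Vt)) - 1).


Step 1: V/(n*Vt) = 0.62/(2*0.02585) = 11.9923
Step 2: exp(11.9923) = 1.6151e+05
Step 3: I = 8.535e-11 * (1.6151e+05 - 1) = 1.38e-05 A

1.38e-05


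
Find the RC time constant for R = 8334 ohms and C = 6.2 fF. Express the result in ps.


Step 1: tau = R * C
Step 2: tau = 8334 * 6.2 fF = 8334 * 6.2e-15 F
Step 3: tau = 5.16708e-11 s = 51.6708 ps

51.6708


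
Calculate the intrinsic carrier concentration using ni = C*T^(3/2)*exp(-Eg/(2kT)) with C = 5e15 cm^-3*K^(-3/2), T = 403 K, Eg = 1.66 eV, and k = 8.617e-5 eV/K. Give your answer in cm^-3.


Step 1: Compute kT = 8.617e-5 * 403 = 0.03472651 eV
Step 2: Exponent = -Eg/(2kT) = -1.66/(2*0.03472651) = -23.90105
Step 3: T^(3/2) = 403^1.5 = 8090.17
Step 4: ni = 5e15 * 8090.17 * exp(-23.90105) = 1.69e+09 cm^-3

1.69e+09


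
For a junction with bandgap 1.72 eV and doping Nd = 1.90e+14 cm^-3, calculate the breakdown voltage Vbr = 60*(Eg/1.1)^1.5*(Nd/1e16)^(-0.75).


Step 1: Eg/1.1 = 1.72/1.1 = 1.563636
Step 2: (Eg/1.1)^1.5 = 1.563636^1.5 = 1.955255
Step 3: (Nd/1e16)^(-0.75) = (0.019)^(-0.75) = 19.540461
Step 4: Vbr = 60 * 1.955255 * 19.540461 = 2292.4 V

2292.4


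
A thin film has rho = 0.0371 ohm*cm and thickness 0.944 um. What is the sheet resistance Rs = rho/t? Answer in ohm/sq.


Step 1: Convert thickness to cm: t = 0.944 um = 9.4400e-05 cm
Step 2: Rs = rho / t = 0.0371 / 9.4400e-05
Step 3: Rs = 393.0 ohm/sq

393.0


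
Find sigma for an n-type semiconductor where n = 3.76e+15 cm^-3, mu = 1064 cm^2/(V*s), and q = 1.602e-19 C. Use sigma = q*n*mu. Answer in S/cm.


Step 1: sigma = q * n * mu
Step 2: sigma = 1.602e-19 * 3.76e+15 * 1064
Step 3: sigma = 6.409e-01 S/cm

6.409e-01


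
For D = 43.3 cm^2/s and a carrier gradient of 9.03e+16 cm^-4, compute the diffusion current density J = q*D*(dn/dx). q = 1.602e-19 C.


Step 1: J = q * D * (dn/dx)
Step 2: J = 1.602e-19 * 43.3 * 9.03e+16
Step 3: J = 6.26e-01 A/cm^2

6.26e-01


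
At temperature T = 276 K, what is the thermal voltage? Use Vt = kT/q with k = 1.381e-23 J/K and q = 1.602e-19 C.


Step 1: kT = 1.381e-23 * 276 = 3.81156e-21 J
Step 2: Vt = kT/q = 3.81156e-21 / 1.602e-19
Step 3: Vt = 0.02379 V

0.02379


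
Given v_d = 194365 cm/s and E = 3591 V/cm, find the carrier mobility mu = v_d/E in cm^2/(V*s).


Step 1: mu = v_d / E
Step 2: mu = 194365 / 3591
Step 3: mu = 54.13 cm^2/(V*s)

54.13


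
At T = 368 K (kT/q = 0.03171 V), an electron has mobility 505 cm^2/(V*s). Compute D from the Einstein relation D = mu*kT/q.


Step 1: D = mu * (kT/q)
Step 2: D = 505 * 0.03171
Step 3: D = 16.01 cm^2/s

16.01


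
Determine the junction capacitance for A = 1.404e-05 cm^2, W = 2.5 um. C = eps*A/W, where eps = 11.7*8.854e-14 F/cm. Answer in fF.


Step 1: eps_Si = 11.7 * 8.854e-14 = 1.035918e-12 F/cm
Step 2: W in cm = 2.5 * 1e-4 = 2.50e-04 cm
Step 3: C = 1.035918e-12 * 1.404e-05 / 2.50e-04 = 5.817715e-14 F
Step 4: C = 58.18 fF

58.18


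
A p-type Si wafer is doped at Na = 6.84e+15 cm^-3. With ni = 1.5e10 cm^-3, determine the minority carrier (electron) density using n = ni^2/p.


Step 1: Majority hole concentration p ≈ Na = 6.84e+15 cm^-3
Step 2: n = ni^2 / Na = (1.5e10)^2 / 6.84e+15
Step 3: n = 3.29e+04 cm^-3

3.29e+04


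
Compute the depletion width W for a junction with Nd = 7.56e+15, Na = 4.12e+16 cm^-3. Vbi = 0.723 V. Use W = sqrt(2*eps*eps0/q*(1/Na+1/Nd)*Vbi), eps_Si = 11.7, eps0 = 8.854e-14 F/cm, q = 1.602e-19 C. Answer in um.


Step 1: 1/Na + 1/Nd = 1/4.12e+16 + 1/7.56e+15 = 1.56547e-16
Step 2: 2*eps*eps0/q = 2*11.7*8.854e-14/1.602e-19 = 1.293281e+07
Step 3: W^2 = 1.293281e+07 * 1.56547e-16 * 0.723 = 1.46378e-09
Step 4: W = sqrt(1.46378e-09) = 3.826e-05 cm = 0.3826 um

0.3826


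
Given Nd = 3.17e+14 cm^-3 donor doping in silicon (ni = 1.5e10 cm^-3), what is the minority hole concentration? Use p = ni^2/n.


Step 1: Since Nd >> ni, n ≈ Nd = 3.17e+14 cm^-3
Step 2: p = ni^2 / n = (1.5e10)^2 / 3.17e+14
Step 3: p = 2.25e20 / 3.17e+14 = 7.10e+05 cm^-3

7.10e+05


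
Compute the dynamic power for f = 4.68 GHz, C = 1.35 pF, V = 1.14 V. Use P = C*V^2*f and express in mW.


Step 1: V^2 = 1.14^2 = 1.2996 V^2
Step 2: P = C*V^2*f = 1.35e-12 F * 1.2996 * 4.68e9 Hz
Step 3: P = 8.2108728e-03 W
Step 4: P = 8.211 mW

8.211


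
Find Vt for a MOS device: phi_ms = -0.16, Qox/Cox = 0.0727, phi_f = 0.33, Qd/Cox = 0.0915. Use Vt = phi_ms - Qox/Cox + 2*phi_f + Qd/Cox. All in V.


Step 1: Vt = phi_ms - Qox/Cox + 2*phi_f + Qd/Cox
Step 2: Vt = -0.16 - 0.0727 + 2*0.33 + 0.0915
Step 3: Vt = -0.16 - 0.0727 + 0.66 + 0.0915
Step 4: Vt = 0.5188 V

0.5188


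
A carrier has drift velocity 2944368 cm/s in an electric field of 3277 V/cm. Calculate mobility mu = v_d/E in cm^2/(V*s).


Step 1: mu = v_d / E
Step 2: mu = 2944368 / 3277
Step 3: mu = 898.49 cm^2/(V*s)

898.49


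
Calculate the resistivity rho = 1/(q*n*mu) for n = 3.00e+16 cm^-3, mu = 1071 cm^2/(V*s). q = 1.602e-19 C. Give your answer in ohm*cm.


Step 1: sigma = q * n * mu = 1.602e-19 * 3.00e+16 * 1071 = 5.14723e+00 S/cm
Step 2: rho = 1 / sigma = 1 / 5.14723e+00 = 0.1943 ohm*cm

0.1943


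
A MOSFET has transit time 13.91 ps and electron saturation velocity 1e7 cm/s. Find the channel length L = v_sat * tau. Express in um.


Step 1: tau in seconds = 13.91 ps * 1e-12 = 1.3910e-11 s
Step 2: L = v_sat * tau = 1e7 * 1.3910e-11 = 1.3910e-04 cm
Step 3: L in um = 1.3910e-04 * 1e4 = 1.391 um

1.391


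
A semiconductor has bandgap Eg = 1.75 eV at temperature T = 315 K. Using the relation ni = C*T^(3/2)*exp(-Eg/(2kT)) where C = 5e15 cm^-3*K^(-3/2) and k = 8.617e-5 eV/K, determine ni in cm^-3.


Step 1: Compute kT = 8.617e-5 * 315 = 0.02714355 eV
Step 2: Exponent = -Eg/(2kT) = -1.75/(2*0.02714355) = -32.23602
Step 3: T^(3/2) = 315^1.5 = 5590.70
Step 4: ni = 5e15 * 5590.70 * exp(-32.23602) = 2.80e+05 cm^-3

2.80e+05


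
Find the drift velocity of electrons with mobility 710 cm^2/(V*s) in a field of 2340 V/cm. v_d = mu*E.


Step 1: v_d = mu * E
Step 2: v_d = 710 * 2340 = 1661400
Step 3: v_d = 1.66e+06 cm/s

1.66e+06


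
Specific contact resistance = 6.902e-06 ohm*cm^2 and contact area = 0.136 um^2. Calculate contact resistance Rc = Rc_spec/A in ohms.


Step 1: Convert area to cm^2: 0.136 um^2 = 1.3600e-09 cm^2
Step 2: Rc = Rc_spec / A = 6.902e-06 / 1.3600e-09
Step 3: Rc = 5.08e+03 ohms

5.08e+03


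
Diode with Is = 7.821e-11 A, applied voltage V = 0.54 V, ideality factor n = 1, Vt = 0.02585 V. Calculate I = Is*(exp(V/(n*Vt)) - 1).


Step 1: V/(n*Vt) = 0.54/(1*0.02585) = 20.8897
Step 2: exp(20.8897) = 1.1811e+09
Step 3: I = 7.821e-11 * (1.1811e+09 - 1) = 9.24e-02 A

9.24e-02


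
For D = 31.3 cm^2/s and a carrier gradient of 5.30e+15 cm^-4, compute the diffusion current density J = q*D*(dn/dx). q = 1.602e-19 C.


Step 1: J = q * D * (dn/dx)
Step 2: J = 1.602e-19 * 31.3 * 5.30e+15
Step 3: J = 2.66e-02 A/cm^2

2.66e-02


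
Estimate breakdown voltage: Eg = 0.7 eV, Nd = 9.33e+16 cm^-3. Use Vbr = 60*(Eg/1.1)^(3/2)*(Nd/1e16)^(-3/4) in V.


Step 1: Eg/1.1 = 0.7/1.1 = 0.636364
Step 2: (Eg/1.1)^1.5 = 0.636364^1.5 = 0.507643
Step 3: (Nd/1e16)^(-0.75) = (9.33)^(-0.75) = 0.187322
Step 4: Vbr = 60 * 0.507643 * 0.187322 = 5.7 V

5.7


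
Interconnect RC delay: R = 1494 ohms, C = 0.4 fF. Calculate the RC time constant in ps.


Step 1: tau = R * C
Step 2: tau = 1494 * 0.4 fF = 1494 * 4.0e-16 F
Step 3: tau = 5.976e-13 s = 0.5976 ps

0.5976


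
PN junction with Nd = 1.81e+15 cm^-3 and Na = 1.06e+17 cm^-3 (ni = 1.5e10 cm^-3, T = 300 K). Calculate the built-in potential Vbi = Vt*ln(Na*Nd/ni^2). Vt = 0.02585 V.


Step 1: Compute Na*Nd/ni^2 = 1.06e+17 * 1.81e+15 / (1.5e10)^2 = 8.5271e+11
Step 2: ln(8.5271e+11) = 27.4717
Step 3: Vbi = 0.02585 * 27.4717 = 0.71 V

0.71


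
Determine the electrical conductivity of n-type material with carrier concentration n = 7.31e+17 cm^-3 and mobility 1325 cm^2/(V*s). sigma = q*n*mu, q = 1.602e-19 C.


Step 1: sigma = q * n * mu
Step 2: sigma = 1.602e-19 * 7.31e+17 * 1325
Step 3: sigma = 1.552e+02 S/cm

1.552e+02


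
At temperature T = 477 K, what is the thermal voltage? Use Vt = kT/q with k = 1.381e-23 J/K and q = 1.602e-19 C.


Step 1: kT = 1.381e-23 * 477 = 6.58737e-21 J
Step 2: Vt = kT/q = 6.58737e-21 / 1.602e-19
Step 3: Vt = 0.04112 V

0.04112


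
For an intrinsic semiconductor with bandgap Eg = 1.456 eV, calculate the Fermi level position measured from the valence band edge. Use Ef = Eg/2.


Step 1: For an intrinsic semiconductor, the Fermi level sits at midgap.
Step 2: Ef = Eg / 2 = 1.456 / 2 = 0.728 eV

0.728


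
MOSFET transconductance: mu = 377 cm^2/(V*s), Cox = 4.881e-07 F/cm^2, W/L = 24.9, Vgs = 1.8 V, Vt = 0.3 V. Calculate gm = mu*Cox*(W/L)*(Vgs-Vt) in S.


Step 1: Vov = Vgs - Vt = 1.8 - 0.3 = 1.5 V
Step 2: gm = mu * Cox * (W/L) * Vov
Step 3: gm = 377 * 4.881e-07 * 24.9 * 1.5 = 6.87e-03 S

6.87e-03


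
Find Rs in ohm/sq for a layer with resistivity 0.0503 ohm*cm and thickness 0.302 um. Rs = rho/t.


Step 1: Convert thickness to cm: t = 0.302 um = 3.0200e-05 cm
Step 2: Rs = rho / t = 0.0503 / 3.0200e-05
Step 3: Rs = 1665.6 ohm/sq

1665.6


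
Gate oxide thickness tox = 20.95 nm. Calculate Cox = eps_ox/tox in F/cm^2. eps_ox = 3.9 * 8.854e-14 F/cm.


Step 1: eps_ox = 3.9 * 8.854e-14 = 3.45306e-13 F/cm
Step 2: tox in cm = 20.95 nm * 1e-7 = 2.0950e-06 cm
Step 3: Cox = 3.45306e-13 / 2.0950e-06 = 1.65e-07 F/cm^2

1.65e-07


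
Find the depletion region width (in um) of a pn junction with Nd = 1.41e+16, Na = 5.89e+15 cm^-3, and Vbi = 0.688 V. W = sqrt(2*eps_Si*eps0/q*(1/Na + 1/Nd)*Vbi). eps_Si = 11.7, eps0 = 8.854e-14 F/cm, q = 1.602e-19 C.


Step 1: 1/Na + 1/Nd = 1/5.89e+15 + 1/1.41e+16 = 2.40701e-16
Step 2: 2*eps*eps0/q = 2*11.7*8.854e-14/1.602e-19 = 1.293281e+07
Step 3: W^2 = 1.293281e+07 * 2.40701e-16 * 0.688 = 2.14170e-09
Step 4: W = sqrt(2.14170e-09) = 4.628e-05 cm = 0.4628 um

0.4628


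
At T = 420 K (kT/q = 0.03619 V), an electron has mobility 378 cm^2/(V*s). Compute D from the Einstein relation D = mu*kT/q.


Step 1: D = mu * (kT/q)
Step 2: D = 378 * 0.03619
Step 3: D = 13.68 cm^2/s

13.68


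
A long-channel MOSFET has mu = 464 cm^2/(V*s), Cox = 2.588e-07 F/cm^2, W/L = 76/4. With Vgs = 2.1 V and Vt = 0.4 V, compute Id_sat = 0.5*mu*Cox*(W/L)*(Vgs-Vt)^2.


Step 1: Overdrive voltage Vov = Vgs - Vt = 2.1 - 0.4 = 1.7 V
Step 2: W/L = 76/4 = 19
Step 3: Id = 0.5 * 464 * 2.588e-07 * 19 * 1.7^2
Step 4: Id = 3.30e-03 A

3.30e-03


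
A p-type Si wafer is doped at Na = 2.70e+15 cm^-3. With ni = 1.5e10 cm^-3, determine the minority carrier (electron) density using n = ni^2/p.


Step 1: Majority hole concentration p ≈ Na = 2.70e+15 cm^-3
Step 2: n = ni^2 / Na = (1.5e10)^2 / 2.70e+15
Step 3: n = 8.33e+04 cm^-3

8.33e+04


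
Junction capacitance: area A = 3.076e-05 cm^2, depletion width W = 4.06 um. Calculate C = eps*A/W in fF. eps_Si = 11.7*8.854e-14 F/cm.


Step 1: eps_Si = 11.7 * 8.854e-14 = 1.035918e-12 F/cm
Step 2: W in cm = 4.06 * 1e-4 = 4.06e-04 cm
Step 3: C = 1.035918e-12 * 3.076e-05 / 4.06e-04 = 7.848482e-14 F
Step 4: C = 78.48 fF

78.48


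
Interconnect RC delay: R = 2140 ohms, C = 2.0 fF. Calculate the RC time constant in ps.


Step 1: tau = R * C
Step 2: tau = 2140 * 2.0 fF = 2140 * 2.0e-15 F
Step 3: tau = 4.28e-12 s = 4.28 ps

4.28


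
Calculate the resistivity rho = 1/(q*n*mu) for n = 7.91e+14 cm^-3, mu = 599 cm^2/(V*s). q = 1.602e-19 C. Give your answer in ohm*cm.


Step 1: sigma = q * n * mu = 1.602e-19 * 7.91e+14 * 599 = 7.59042e-02 S/cm
Step 2: rho = 1 / sigma = 1 / 7.59042e-02 = 13.17 ohm*cm

13.17


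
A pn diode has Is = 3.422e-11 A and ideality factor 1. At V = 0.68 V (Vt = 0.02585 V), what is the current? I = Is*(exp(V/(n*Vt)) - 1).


Step 1: V/(n*Vt) = 0.68/(1*0.02585) = 26.3056
Step 2: exp(26.3056) = 2.6569e+11
Step 3: I = 3.422e-11 * (2.6569e+11 - 1) = 9.09e+00 A

9.09e+00


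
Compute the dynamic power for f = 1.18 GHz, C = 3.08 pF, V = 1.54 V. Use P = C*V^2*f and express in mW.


Step 1: V^2 = 1.54^2 = 2.3716 V^2
Step 2: P = C*V^2*f = 3.08e-12 F * 2.3716 * 1.18e9 Hz
Step 3: P = 8.61934304e-03 W
Step 4: P = 8.619 mW

8.619


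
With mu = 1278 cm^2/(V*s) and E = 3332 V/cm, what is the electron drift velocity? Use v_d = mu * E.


Step 1: v_d = mu * E
Step 2: v_d = 1278 * 3332 = 4258296
Step 3: v_d = 4.26e+06 cm/s

4.26e+06


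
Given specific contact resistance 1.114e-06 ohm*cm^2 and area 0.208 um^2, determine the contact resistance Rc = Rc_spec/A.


Step 1: Convert area to cm^2: 0.208 um^2 = 2.0800e-09 cm^2
Step 2: Rc = Rc_spec / A = 1.114e-06 / 2.0800e-09
Step 3: Rc = 5.36e+02 ohms

5.36e+02


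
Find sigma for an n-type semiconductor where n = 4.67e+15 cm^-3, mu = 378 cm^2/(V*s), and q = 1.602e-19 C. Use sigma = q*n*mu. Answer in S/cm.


Step 1: sigma = q * n * mu
Step 2: sigma = 1.602e-19 * 4.67e+15 * 378
Step 3: sigma = 2.828e-01 S/cm

2.828e-01


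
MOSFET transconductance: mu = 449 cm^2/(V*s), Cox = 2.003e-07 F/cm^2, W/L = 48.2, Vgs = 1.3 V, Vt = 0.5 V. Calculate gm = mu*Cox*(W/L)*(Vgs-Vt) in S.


Step 1: Vov = Vgs - Vt = 1.3 - 0.5 = 0.8 V
Step 2: gm = mu * Cox * (W/L) * Vov
Step 3: gm = 449 * 2.003e-07 * 48.2 * 0.8 = 3.47e-03 S

3.47e-03


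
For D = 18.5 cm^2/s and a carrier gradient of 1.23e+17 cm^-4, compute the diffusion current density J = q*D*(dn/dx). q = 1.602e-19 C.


Step 1: J = q * D * (dn/dx)
Step 2: J = 1.602e-19 * 18.5 * 1.23e+17
Step 3: J = 3.65e-01 A/cm^2

3.65e-01


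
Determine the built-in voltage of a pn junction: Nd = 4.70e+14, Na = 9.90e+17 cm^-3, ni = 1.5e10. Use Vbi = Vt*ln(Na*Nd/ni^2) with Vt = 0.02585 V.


Step 1: Compute Na*Nd/ni^2 = 9.90e+17 * 4.70e+14 / (1.5e10)^2 = 2.0680e+12
Step 2: ln(2.0680e+12) = 28.3576
Step 3: Vbi = 0.02585 * 28.3576 = 0.733 V

0.733


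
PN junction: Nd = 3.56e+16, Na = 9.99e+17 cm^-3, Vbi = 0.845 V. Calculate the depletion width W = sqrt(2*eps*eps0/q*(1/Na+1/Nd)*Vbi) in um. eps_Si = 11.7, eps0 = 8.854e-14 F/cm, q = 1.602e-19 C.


Step 1: 1/Na + 1/Nd = 1/9.99e+17 + 1/3.56e+16 = 2.90909e-17
Step 2: 2*eps*eps0/q = 2*11.7*8.854e-14/1.602e-19 = 1.293281e+07
Step 3: W^2 = 1.293281e+07 * 2.90909e-17 * 0.845 = 3.17912e-10
Step 4: W = sqrt(3.17912e-10) = 1.783e-05 cm = 0.1783 um

0.1783


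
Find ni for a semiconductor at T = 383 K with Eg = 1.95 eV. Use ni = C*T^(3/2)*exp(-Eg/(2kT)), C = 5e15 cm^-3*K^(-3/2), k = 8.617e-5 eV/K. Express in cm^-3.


Step 1: Compute kT = 8.617e-5 * 383 = 0.03300311 eV
Step 2: Exponent = -Eg/(2kT) = -1.95/(2*0.03300311) = -29.54267
Step 3: T^(3/2) = 383^1.5 = 7495.46
Step 4: ni = 5e15 * 7495.46 * exp(-29.54267) = 5.54e+06 cm^-3

5.54e+06


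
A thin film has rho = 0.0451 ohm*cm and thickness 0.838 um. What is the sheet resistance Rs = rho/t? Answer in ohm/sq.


Step 1: Convert thickness to cm: t = 0.838 um = 8.3800e-05 cm
Step 2: Rs = rho / t = 0.0451 / 8.3800e-05
Step 3: Rs = 538.2 ohm/sq

538.2


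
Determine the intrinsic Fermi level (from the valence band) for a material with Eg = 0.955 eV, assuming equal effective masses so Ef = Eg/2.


Step 1: For an intrinsic semiconductor, the Fermi level sits at midgap.
Step 2: Ef = Eg / 2 = 0.955 / 2 = 0.4775 eV

0.4775


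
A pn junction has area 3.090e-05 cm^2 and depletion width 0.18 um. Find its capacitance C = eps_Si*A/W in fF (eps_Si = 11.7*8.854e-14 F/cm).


Step 1: eps_Si = 11.7 * 8.854e-14 = 1.035918e-12 F/cm
Step 2: W in cm = 0.18 * 1e-4 = 1.80e-05 cm
Step 3: C = 1.035918e-12 * 3.090e-05 / 1.80e-05 = 1.778326e-12 F
Step 4: C = 1778.33 fF

1778.33


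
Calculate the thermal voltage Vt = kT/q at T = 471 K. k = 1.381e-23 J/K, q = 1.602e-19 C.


Step 1: kT = 1.381e-23 * 471 = 6.50451e-21 J
Step 2: Vt = kT/q = 6.50451e-21 / 1.602e-19
Step 3: Vt = 0.0406 V

0.0406


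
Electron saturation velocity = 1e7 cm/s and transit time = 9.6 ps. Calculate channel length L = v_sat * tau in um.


Step 1: tau in seconds = 9.6 ps * 1e-12 = 9.6000e-12 s
Step 2: L = v_sat * tau = 1e7 * 9.6000e-12 = 9.6000e-05 cm
Step 3: L in um = 9.6000e-05 * 1e4 = 0.96 um

0.96


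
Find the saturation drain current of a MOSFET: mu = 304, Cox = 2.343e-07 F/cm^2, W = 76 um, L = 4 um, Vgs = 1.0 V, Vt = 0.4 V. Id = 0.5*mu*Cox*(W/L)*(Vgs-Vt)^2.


Step 1: Overdrive voltage Vov = Vgs - Vt = 1.0 - 0.4 = 0.6 V
Step 2: W/L = 76/4 = 19
Step 3: Id = 0.5 * 304 * 2.343e-07 * 19 * 0.6^2
Step 4: Id = 2.44e-04 A

2.44e-04


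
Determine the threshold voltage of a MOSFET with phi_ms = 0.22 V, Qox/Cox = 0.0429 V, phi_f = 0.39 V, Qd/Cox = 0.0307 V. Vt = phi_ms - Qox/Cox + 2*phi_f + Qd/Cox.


Step 1: Vt = phi_ms - Qox/Cox + 2*phi_f + Qd/Cox
Step 2: Vt = 0.22 - 0.0429 + 2*0.39 + 0.0307
Step 3: Vt = 0.22 - 0.0429 + 0.78 + 0.0307
Step 4: Vt = 0.9878 V

0.9878


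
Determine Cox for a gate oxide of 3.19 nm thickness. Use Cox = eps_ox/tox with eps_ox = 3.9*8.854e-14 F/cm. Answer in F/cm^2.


Step 1: eps_ox = 3.9 * 8.854e-14 = 3.45306e-13 F/cm
Step 2: tox in cm = 3.19 nm * 1e-7 = 3.1900e-07 cm
Step 3: Cox = 3.45306e-13 / 3.1900e-07 = 1.08e-06 F/cm^2

1.08e-06


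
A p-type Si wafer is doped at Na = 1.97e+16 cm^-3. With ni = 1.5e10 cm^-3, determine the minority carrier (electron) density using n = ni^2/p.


Step 1: Majority hole concentration p ≈ Na = 1.97e+16 cm^-3
Step 2: n = ni^2 / Na = (1.5e10)^2 / 1.97e+16
Step 3: n = 1.14e+04 cm^-3

1.14e+04


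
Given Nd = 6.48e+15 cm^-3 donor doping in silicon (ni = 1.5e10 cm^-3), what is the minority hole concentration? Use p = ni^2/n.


Step 1: Since Nd >> ni, n ≈ Nd = 6.48e+15 cm^-3
Step 2: p = ni^2 / n = (1.5e10)^2 / 6.48e+15
Step 3: p = 2.25e20 / 6.48e+15 = 3.47e+04 cm^-3

3.47e+04


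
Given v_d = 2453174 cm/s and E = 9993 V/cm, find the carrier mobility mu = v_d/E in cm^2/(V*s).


Step 1: mu = v_d / E
Step 2: mu = 2453174 / 9993
Step 3: mu = 245.49 cm^2/(V*s)

245.49


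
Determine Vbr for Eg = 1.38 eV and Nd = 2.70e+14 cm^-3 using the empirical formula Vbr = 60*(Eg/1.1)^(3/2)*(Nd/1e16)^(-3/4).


Step 1: Eg/1.1 = 1.38/1.1 = 1.254545
Step 2: (Eg/1.1)^1.5 = 1.254545^1.5 = 1.405172
Step 3: (Nd/1e16)^(-0.75) = (0.027)^(-0.75) = 15.013335
Step 4: Vbr = 60 * 1.405172 * 15.013335 = 1265.8 V

1265.8


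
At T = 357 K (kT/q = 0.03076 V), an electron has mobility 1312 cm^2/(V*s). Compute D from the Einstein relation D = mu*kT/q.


Step 1: D = mu * (kT/q)
Step 2: D = 1312 * 0.03076
Step 3: D = 40.36 cm^2/s

40.36


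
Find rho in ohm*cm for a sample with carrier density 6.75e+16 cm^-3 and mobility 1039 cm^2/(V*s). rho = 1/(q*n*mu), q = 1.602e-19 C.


Step 1: sigma = q * n * mu = 1.602e-19 * 6.75e+16 * 1039 = 1.12352e+01 S/cm
Step 2: rho = 1 / sigma = 1 / 1.12352e+01 = 0.08901 ohm*cm

0.08901


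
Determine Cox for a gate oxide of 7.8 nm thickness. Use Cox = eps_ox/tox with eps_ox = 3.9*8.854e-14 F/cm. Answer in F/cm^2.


Step 1: eps_ox = 3.9 * 8.854e-14 = 3.45306e-13 F/cm
Step 2: tox in cm = 7.8 nm * 1e-7 = 7.8000e-07 cm
Step 3: Cox = 3.45306e-13 / 7.8000e-07 = 4.43e-07 F/cm^2

4.43e-07


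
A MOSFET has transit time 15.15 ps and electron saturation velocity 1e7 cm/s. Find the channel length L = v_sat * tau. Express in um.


Step 1: tau in seconds = 15.15 ps * 1e-12 = 1.5150e-11 s
Step 2: L = v_sat * tau = 1e7 * 1.5150e-11 = 1.5150e-04 cm
Step 3: L in um = 1.5150e-04 * 1e4 = 1.515 um

1.515


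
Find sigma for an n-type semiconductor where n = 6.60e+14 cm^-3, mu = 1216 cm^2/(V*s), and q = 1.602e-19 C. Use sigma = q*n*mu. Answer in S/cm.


Step 1: sigma = q * n * mu
Step 2: sigma = 1.602e-19 * 6.60e+14 * 1216
Step 3: sigma = 1.286e-01 S/cm

1.286e-01


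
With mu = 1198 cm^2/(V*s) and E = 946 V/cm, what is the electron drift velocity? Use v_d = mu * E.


Step 1: v_d = mu * E
Step 2: v_d = 1198 * 946 = 1133308
Step 3: v_d = 1.13e+06 cm/s

1.13e+06


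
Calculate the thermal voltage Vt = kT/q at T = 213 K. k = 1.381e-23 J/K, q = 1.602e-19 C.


Step 1: kT = 1.381e-23 * 213 = 2.94153e-21 J
Step 2: Vt = kT/q = 2.94153e-21 / 1.602e-19
Step 3: Vt = 0.01836 V

0.01836


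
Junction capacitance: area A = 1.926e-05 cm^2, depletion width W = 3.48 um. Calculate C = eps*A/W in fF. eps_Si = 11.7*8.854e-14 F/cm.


Step 1: eps_Si = 11.7 * 8.854e-14 = 1.035918e-12 F/cm
Step 2: W in cm = 3.48 * 1e-4 = 3.48e-04 cm
Step 3: C = 1.035918e-12 * 1.926e-05 / 3.48e-04 = 5.733270e-14 F
Step 4: C = 57.33 fF

57.33


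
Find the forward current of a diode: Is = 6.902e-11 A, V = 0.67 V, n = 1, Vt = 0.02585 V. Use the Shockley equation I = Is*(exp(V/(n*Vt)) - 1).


Step 1: V/(n*Vt) = 0.67/(1*0.02585) = 25.9188
Step 2: exp(25.9188) = 1.8046e+11
Step 3: I = 6.902e-11 * (1.8046e+11 - 1) = 1.25e+01 A

1.25e+01


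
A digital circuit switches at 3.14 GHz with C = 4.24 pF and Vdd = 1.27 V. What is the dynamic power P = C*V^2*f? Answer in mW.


Step 1: V^2 = 1.27^2 = 1.6129 V^2
Step 2: P = C*V^2*f = 4.24e-12 F * 1.6129 * 3.14e9 Hz
Step 3: P = 2.147350544e-02 W
Step 4: P = 21.474 mW

21.474


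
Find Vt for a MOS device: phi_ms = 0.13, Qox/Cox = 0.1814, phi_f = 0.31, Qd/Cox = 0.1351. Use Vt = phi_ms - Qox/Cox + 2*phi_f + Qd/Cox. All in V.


Step 1: Vt = phi_ms - Qox/Cox + 2*phi_f + Qd/Cox
Step 2: Vt = 0.13 - 0.1814 + 2*0.31 + 0.1351
Step 3: Vt = 0.13 - 0.1814 + 0.62 + 0.1351
Step 4: Vt = 0.7037 V

0.7037


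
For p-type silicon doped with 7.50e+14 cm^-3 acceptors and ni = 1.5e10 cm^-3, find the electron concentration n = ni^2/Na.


Step 1: Majority hole concentration p ≈ Na = 7.50e+14 cm^-3
Step 2: n = ni^2 / Na = (1.5e10)^2 / 7.50e+14
Step 3: n = 3.00e+05 cm^-3

3.00e+05


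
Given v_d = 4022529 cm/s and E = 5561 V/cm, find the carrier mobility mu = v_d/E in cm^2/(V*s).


Step 1: mu = v_d / E
Step 2: mu = 4022529 / 5561
Step 3: mu = 723.35 cm^2/(V*s)

723.35


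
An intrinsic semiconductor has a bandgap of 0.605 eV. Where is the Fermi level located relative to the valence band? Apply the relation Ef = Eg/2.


Step 1: For an intrinsic semiconductor, the Fermi level sits at midgap.
Step 2: Ef = Eg / 2 = 0.605 / 2 = 0.3025 eV

0.3025


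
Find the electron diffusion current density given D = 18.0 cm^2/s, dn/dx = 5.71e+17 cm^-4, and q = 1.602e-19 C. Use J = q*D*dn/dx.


Step 1: J = q * D * (dn/dx)
Step 2: J = 1.602e-19 * 18.0 * 5.71e+17
Step 3: J = 1.65e+00 A/cm^2

1.65e+00


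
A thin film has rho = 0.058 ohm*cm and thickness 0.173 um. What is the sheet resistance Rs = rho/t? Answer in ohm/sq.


Step 1: Convert thickness to cm: t = 0.173 um = 1.7300e-05 cm
Step 2: Rs = rho / t = 0.058 / 1.7300e-05
Step 3: Rs = 3352.6 ohm/sq

3352.6


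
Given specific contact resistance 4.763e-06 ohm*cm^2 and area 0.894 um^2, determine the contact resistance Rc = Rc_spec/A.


Step 1: Convert area to cm^2: 0.894 um^2 = 8.9400e-09 cm^2
Step 2: Rc = Rc_spec / A = 4.763e-06 / 8.9400e-09
Step 3: Rc = 5.33e+02 ohms

5.33e+02


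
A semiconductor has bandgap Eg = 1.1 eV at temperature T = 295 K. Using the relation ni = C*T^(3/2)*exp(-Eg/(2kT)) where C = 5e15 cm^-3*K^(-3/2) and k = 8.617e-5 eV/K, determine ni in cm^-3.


Step 1: Compute kT = 8.617e-5 * 295 = 0.02542015 eV
Step 2: Exponent = -Eg/(2kT) = -1.1/(2*0.02542015) = -21.63638
Step 3: T^(3/2) = 295^1.5 = 5066.79
Step 4: ni = 5e15 * 5066.79 * exp(-21.63638) = 1.02e+10 cm^-3

1.02e+10


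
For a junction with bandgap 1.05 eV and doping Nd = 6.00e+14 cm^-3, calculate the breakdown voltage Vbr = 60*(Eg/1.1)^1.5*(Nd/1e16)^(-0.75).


Step 1: Eg/1.1 = 1.05/1.1 = 0.954545
Step 2: (Eg/1.1)^1.5 = 0.954545^1.5 = 0.932598
Step 3: (Nd/1e16)^(-0.75) = (0.06)^(-0.75) = 8.248720
Step 4: Vbr = 60 * 0.932598 * 8.248720 = 461.6 V

461.6


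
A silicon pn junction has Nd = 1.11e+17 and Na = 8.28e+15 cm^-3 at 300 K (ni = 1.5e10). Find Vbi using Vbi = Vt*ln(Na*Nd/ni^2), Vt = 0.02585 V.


Step 1: Compute Na*Nd/ni^2 = 8.28e+15 * 1.11e+17 / (1.5e10)^2 = 4.0848e+12
Step 2: ln(4.0848e+12) = 29.0383
Step 3: Vbi = 0.02585 * 29.0383 = 0.751 V

0.751


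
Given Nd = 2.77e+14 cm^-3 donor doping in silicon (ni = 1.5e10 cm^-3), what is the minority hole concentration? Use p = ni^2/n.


Step 1: Since Nd >> ni, n ≈ Nd = 2.77e+14 cm^-3
Step 2: p = ni^2 / n = (1.5e10)^2 / 2.77e+14
Step 3: p = 2.25e20 / 2.77e+14 = 8.12e+05 cm^-3

8.12e+05


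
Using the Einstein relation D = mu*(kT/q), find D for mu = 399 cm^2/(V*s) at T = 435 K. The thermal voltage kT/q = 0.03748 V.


Step 1: D = mu * (kT/q)
Step 2: D = 399 * 0.03748
Step 3: D = 14.95 cm^2/s

14.95


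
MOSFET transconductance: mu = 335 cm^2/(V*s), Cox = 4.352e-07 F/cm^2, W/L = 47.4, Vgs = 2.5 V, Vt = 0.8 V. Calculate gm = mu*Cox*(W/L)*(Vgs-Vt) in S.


Step 1: Vov = Vgs - Vt = 2.5 - 0.8 = 1.7 V
Step 2: gm = mu * Cox * (W/L) * Vov
Step 3: gm = 335 * 4.352e-07 * 47.4 * 1.7 = 1.17e-02 S

1.17e-02


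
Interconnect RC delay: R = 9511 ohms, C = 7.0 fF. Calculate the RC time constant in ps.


Step 1: tau = R * C
Step 2: tau = 9511 * 7.0 fF = 9511 * 7.0e-15 F
Step 3: tau = 6.6577e-11 s = 66.577 ps

66.577


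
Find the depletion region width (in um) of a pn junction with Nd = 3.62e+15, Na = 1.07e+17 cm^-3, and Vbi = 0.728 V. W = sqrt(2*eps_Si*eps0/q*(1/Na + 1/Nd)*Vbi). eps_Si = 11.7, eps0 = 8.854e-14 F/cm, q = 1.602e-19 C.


Step 1: 1/Na + 1/Nd = 1/1.07e+17 + 1/3.62e+15 = 2.85589e-16
Step 2: 2*eps*eps0/q = 2*11.7*8.854e-14/1.602e-19 = 1.293281e+07
Step 3: W^2 = 1.293281e+07 * 2.85589e-16 * 0.728 = 2.68884e-09
Step 4: W = sqrt(2.68884e-09) = 5.185e-05 cm = 0.5185 um

0.5185


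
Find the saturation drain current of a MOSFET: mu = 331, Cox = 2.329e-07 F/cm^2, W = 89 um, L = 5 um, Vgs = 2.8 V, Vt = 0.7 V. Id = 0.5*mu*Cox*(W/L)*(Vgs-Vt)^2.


Step 1: Overdrive voltage Vov = Vgs - Vt = 2.8 - 0.7 = 2.1 V
Step 2: W/L = 89/5 = 17.8
Step 3: Id = 0.5 * 331 * 2.329e-07 * 17.8 * 2.1^2
Step 4: Id = 3.03e-03 A

3.03e-03


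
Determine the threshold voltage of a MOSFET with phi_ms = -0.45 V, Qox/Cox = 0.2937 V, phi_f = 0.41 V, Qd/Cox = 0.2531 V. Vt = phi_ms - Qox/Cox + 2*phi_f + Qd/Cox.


Step 1: Vt = phi_ms - Qox/Cox + 2*phi_f + Qd/Cox
Step 2: Vt = -0.45 - 0.2937 + 2*0.41 + 0.2531
Step 3: Vt = -0.45 - 0.2937 + 0.82 + 0.2531
Step 4: Vt = 0.3294 V

0.3294


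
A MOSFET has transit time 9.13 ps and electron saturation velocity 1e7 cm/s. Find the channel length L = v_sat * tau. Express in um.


Step 1: tau in seconds = 9.13 ps * 1e-12 = 9.1300e-12 s
Step 2: L = v_sat * tau = 1e7 * 9.1300e-12 = 9.1300e-05 cm
Step 3: L in um = 9.1300e-05 * 1e4 = 0.913 um

0.913


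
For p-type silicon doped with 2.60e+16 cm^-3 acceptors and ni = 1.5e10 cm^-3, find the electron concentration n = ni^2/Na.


Step 1: Majority hole concentration p ≈ Na = 2.60e+16 cm^-3
Step 2: n = ni^2 / Na = (1.5e10)^2 / 2.60e+16
Step 3: n = 8.65e+03 cm^-3

8.65e+03


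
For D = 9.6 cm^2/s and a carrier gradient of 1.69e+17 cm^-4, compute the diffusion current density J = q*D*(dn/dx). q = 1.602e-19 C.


Step 1: J = q * D * (dn/dx)
Step 2: J = 1.602e-19 * 9.6 * 1.69e+17
Step 3: J = 2.60e-01 A/cm^2

2.60e-01


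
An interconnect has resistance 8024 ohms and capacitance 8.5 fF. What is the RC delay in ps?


Step 1: tau = R * C
Step 2: tau = 8024 * 8.5 fF = 8024 * 8.5e-15 F
Step 3: tau = 6.8204e-11 s = 68.204 ps

68.204


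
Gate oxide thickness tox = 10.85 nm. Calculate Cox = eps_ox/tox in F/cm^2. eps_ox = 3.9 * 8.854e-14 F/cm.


Step 1: eps_ox = 3.9 * 8.854e-14 = 3.45306e-13 F/cm
Step 2: tox in cm = 10.85 nm * 1e-7 = 1.0850e-06 cm
Step 3: Cox = 3.45306e-13 / 1.0850e-06 = 3.18e-07 F/cm^2

3.18e-07


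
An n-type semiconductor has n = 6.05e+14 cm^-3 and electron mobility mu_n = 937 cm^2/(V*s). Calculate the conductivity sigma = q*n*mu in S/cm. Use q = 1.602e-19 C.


Step 1: sigma = q * n * mu
Step 2: sigma = 1.602e-19 * 6.05e+14 * 937
Step 3: sigma = 9.081e-02 S/cm

9.081e-02


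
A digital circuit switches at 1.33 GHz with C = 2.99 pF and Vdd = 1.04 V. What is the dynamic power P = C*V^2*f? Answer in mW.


Step 1: V^2 = 1.04^2 = 1.0816 V^2
Step 2: P = C*V^2*f = 2.99e-12 F * 1.0816 * 1.33e9 Hz
Step 3: P = 4.30119872e-03 W
Step 4: P = 4.301 mW

4.301
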